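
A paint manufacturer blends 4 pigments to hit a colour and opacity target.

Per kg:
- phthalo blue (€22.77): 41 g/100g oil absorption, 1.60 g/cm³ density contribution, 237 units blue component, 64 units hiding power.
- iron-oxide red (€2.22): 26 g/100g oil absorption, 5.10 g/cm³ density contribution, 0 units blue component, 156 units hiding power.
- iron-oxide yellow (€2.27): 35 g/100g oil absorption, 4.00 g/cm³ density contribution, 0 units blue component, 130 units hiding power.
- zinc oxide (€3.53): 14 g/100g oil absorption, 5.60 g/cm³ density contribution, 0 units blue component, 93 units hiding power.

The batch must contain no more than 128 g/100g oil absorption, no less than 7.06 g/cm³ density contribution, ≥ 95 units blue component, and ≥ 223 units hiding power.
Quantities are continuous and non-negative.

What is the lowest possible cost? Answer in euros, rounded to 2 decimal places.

This is a linear program. Let x1 = kg of phthalo blue, x2 = kg of iron-oxide red, x3 = kg of iron-oxide yellow, x4 = kg of zinc oxide.
Minimise 22.77x1 + 2.22x2 + 2.27x3 + 3.53x4 with:
  41x1 + 26x2 + 35x3 + 14x4 ≤ 128   (oil absorption)
  1.6x1 + 5.1x2 + 4x3 + 5.6x4 ≥ 7.06   (density contribution)
  237x1 ≥ 95   (blue component)
  64x1 + 156x2 + 130x3 + 93x4 ≥ 223   (hiding power)
  x1, x2, x3, x4 ≥ 0.
The minimum-cost mix takes nothing from iron-oxide yellow, zinc oxide — only phthalo blue, iron-oxide red. There the blue component and hiding power constraints are tight.
So phthalo blue = 0.40084 kg, iron-oxide red = 1.265 kg.
Objective = 22.77·0.40084 + 2.22·1.265 = 11.9354.

€11.94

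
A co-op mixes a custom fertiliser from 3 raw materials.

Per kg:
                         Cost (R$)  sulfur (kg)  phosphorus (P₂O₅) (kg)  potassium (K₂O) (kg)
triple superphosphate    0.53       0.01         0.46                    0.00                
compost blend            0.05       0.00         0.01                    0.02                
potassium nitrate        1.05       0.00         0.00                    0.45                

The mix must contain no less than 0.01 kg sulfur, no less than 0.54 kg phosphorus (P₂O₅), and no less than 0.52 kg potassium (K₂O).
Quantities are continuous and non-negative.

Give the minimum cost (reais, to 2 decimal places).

R$1.77

Set it up as a linear program. Let x1 = kg of triple superphosphate, x2 = kg of compost blend, x3 = kg of potassium nitrate.
Minimize 0.53x1 + 0.05x2 + 1.05x3 subject to:
  0.01x1 ≥ 0.01   (sulfur)
  0.46x1 + 0.01x2 ≥ 0.54   (phosphorus (P₂O₅))
  0.02x2 + 0.45x3 ≥ 0.52   (potassium (K₂O))
  x1, x2, x3 ≥ 0.
The optimal mix uses every input. The sulfur, phosphorus (P₂O₅), potassium (K₂O) requirements are met with equality.
Optimal quantities: triple superphosphate = 1 kg, compost blend = 8 kg, potassium nitrate = 0.8 kg.
Total cost: 0.53·1 + 0.05·8 + 1.05·0.8 = 1.7700.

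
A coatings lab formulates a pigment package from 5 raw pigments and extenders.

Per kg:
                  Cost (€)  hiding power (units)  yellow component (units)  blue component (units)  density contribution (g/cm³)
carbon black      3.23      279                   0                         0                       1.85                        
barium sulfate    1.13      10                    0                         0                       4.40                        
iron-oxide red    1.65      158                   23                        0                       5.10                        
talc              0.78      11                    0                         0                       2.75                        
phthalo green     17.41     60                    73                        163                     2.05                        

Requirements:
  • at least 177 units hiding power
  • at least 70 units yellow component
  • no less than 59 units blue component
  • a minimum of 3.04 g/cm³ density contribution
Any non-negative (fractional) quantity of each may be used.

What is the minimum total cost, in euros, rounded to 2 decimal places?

Let x1 = kg of carbon black, x2 = kg of barium sulfate, x3 = kg of iron-oxide red, x4 = kg of talc, x5 = kg of phthalo green.
Minimise 3.23x1 + 1.13x2 + 1.65x3 + 0.78x4 + 17.41x5 s.t.:
  279x1 + 10x2 + 158x3 + 11x4 + 60x5 ≥ 177   (hiding power)
  23x3 + 73x5 ≥ 70   (yellow component)
  163x5 ≥ 59   (blue component)
  1.85x1 + 4.4x2 + 5.1x3 + 2.75x4 + 2.05x5 ≥ 3.04   (density contribution)
  x1, x2, x3, x4, x5 ≥ 0.
The minimum-cost mix takes nothing from carbon black, barium sulfate, talc — only iron-oxide red, phthalo green. Binding constraints: yellow component and blue component.
So iron-oxide red = 1.895 kg, phthalo green = 0.362 kg.
Hence cost = 1.65·1.895 + 17.41·0.362 = €9.4292.

€9.43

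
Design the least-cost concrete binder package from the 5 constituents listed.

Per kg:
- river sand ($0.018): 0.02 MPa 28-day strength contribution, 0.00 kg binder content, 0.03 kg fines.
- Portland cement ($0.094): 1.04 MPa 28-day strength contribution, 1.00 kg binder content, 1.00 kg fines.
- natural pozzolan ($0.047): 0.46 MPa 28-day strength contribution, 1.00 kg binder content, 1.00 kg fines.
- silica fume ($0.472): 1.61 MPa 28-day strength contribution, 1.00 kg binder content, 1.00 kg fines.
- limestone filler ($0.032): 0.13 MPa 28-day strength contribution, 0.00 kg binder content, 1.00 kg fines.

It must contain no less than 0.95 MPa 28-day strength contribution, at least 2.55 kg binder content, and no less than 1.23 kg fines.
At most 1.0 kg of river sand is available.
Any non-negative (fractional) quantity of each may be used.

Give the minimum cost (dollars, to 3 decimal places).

Set it up as a linear program. Let x1 = kg of river sand, x2 = kg of Portland cement, x3 = kg of natural pozzolan, x4 = kg of silica fume, x5 = kg of limestone filler.
min 0.018x1 + 0.094x2 + 0.047x3 + 0.472x4 + 0.032x5 with:
  0.02x1 + 1.04x2 + 0.46x3 + 1.61x4 + 0.13x5 ≥ 0.95   (28-day strength contribution)
  1x2 + 1x3 + 1x4 ≥ 2.55   (binder content)
  0.03x1 + 1x2 + 1x3 + 1x4 + 1x5 ≥ 1.23   (fines)
  x1 ≤ 1
  x1, x2, x3, x4, x5 ≥ 0.
The minimum-cost mix takes nothing from river sand, Portland cement, silica fume, limestone filler — only natural pozzolan. Binding constraint: binder content.
Optimal quantities: natural pozzolan = 2.55 kg.
Hence cost = 0.047·2.55 = $0.11985.

$0.120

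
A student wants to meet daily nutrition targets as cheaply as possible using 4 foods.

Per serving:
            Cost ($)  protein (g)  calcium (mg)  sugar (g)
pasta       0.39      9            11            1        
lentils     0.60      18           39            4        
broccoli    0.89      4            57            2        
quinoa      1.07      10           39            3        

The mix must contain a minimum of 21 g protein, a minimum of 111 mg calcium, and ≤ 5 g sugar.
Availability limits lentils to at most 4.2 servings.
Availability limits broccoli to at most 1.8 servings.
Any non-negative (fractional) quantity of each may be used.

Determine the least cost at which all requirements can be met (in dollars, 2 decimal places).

$2.05

Let x1 = servings of pasta, x2 = servings of lentils, x3 = servings of broccoli, x4 = servings of quinoa.
Minimise 0.39x1 + 0.6x2 + 0.89x3 + 1.07x4 with:
  9x1 + 18x2 + 4x3 + 10x4 ≥ 21   (protein)
  11x1 + 39x2 + 57x3 + 39x4 ≥ 111   (calcium)
  1x1 + 4x2 + 2x3 + 3x4 ≤ 5   (sugar)
  x2 ≤ 4.2
  x3 ≤ 1.8
  x1, x2, x3, x4 ≥ 0.
The cheapest feasible vertex uses only pasta, lentils, broccoli; quinoa is not used. The protein, calcium, sugar requirements are met with equality.
That vertex is x1 = 1.457, x2 = 0.08, x3 = 1.611.
Total cost: 0.39·1.457 + 0.6·0.08 + 0.89·1.611 = 2.0500.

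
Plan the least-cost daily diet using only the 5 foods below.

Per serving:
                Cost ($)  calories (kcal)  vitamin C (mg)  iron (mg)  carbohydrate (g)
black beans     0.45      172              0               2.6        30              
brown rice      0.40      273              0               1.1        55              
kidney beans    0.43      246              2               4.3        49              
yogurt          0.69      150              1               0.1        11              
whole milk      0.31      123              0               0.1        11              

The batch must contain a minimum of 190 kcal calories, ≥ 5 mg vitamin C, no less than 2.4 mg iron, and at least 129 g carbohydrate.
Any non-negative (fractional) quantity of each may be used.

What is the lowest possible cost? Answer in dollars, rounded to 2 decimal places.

$1.12

Treat it as an LP. Let x1 = servings of black beans, x2 = servings of brown rice, x3 = servings of kidney beans, x4 = servings of yogurt, x5 = servings of whole milk.
min 0.45x1 + 0.4x2 + 0.43x3 + 0.69x4 + 0.31x5 s.t.:
  172x1 + 273x2 + 246x3 + 150x4 + 123x5 ≥ 190   (calories)
  2x3 + 1x4 ≥ 5   (vitamin C)
  2.6x1 + 1.1x2 + 4.3x3 + 0.1x4 + 0.1x5 ≥ 2.4   (iron)
  30x1 + 55x2 + 49x3 + 11x4 + 11x5 ≥ 129   (carbohydrate)
  x1, x2, x3, x4, x5 ≥ 0.
The minimum-cost mix takes nothing from black beans, yogurt, whole milk — only brown rice, kidney beans. There the vitamin C and carbohydrate constraints are tight.
Solving gives x2 = 0.1182, x3 = 2.5.
Total cost: 0.4·0.1182 + 0.43·2.5 = 1.1223.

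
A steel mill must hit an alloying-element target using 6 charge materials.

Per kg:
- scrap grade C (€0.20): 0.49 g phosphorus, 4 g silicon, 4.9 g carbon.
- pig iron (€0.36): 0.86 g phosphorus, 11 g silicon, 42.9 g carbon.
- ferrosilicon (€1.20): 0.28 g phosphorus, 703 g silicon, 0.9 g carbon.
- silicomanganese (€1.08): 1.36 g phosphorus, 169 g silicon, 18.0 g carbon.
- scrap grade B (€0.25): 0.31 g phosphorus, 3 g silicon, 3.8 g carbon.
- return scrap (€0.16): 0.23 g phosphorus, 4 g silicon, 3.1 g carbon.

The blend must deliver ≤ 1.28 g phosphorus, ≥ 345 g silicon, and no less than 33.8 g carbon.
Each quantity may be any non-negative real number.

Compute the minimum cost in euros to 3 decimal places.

€0.854

Let x1 = kg of scrap grade C, x2 = kg of pig iron, x3 = kg of ferrosilicon, x4 = kg of silicomanganese, x5 = kg of scrap grade B, x6 = kg of return scrap.
min 0.2x1 + 0.36x2 + 1.2x3 + 1.08x4 + 0.25x5 + 0.16x6 subject to:
  0.49x1 + 0.86x2 + 0.28x3 + 1.36x4 + 0.31x5 + 0.23x6 ≤ 1.28   (phosphorus)
  4x1 + 11x2 + 703x3 + 169x4 + 3x5 + 4x6 ≥ 345   (silicon)
  4.9x1 + 42.9x2 + 0.9x3 + 18x4 + 3.8x5 + 3.1x6 ≥ 33.8   (carbon)
  x1, x2, x3, x4, x5, x6 ≥ 0.
At the optimum only pig iron, ferrosilicon are positive (scrap grade C, silicomanganese, scrap grade B, return scrap = 0). There the silicon and carbon constraints are tight.
Solving gives x2 = 0.7778, x3 = 0.4786.
Cost = 0.36·0.7778 + 1.2·0.4786 = 0.85433.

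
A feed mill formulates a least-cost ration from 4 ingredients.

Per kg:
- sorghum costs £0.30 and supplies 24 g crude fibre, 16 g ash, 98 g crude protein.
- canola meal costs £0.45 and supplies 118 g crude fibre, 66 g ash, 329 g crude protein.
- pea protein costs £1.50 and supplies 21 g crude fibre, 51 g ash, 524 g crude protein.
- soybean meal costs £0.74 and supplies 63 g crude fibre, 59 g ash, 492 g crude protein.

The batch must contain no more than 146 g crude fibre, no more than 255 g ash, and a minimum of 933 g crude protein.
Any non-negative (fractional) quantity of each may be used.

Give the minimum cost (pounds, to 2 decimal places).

£1.39

This is a linear program. Let x1 = kg of sorghum, x2 = kg of canola meal, x3 = kg of pea protein, x4 = kg of soybean meal.
Minimise 0.3x1 + 0.45x2 + 1.5x3 + 0.74x4 subject to:
  24x1 + 118x2 + 21x3 + 63x4 ≤ 146   (crude fibre)
  16x1 + 66x2 + 51x3 + 59x4 ≤ 255   (ash)
  98x1 + 329x2 + 524x3 + 492x4 ≥ 933   (crude protein)
  x1, x2, x3, x4 ≥ 0.
The optimal basis is {canola meal, soybean meal}; sorghum, pea protein drop out. There the crude fibre and crude protein constraints are tight.
Solving gives x2 = 0.3497, x4 = 1.663.
Hence cost = 0.45·0.3497 + 0.74·1.663 = £1.3880.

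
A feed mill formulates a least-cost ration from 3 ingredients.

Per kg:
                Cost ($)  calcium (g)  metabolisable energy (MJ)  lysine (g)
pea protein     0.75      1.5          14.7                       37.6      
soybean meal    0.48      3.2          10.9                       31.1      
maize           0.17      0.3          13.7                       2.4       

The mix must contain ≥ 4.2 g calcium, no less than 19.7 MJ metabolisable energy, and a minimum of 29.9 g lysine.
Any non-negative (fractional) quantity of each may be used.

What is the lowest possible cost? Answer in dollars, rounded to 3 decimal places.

Set it up as a linear program. Let x1 = kg of pea protein, x2 = kg of soybean meal, x3 = kg of maize.
Minimize 0.75x1 + 0.48x2 + 0.17x3 with:
  1.5x1 + 3.2x2 + 0.3x3 ≥ 4.2   (calcium)
  14.7x1 + 10.9x2 + 13.7x3 ≥ 19.7   (metabolisable energy)
  37.6x1 + 31.1x2 + 2.4x3 ≥ 29.9   (lysine)
  x1, x2, x3 ≥ 0.
The cheapest feasible vertex uses only soybean meal, maize; pea protein is not used. There the calcium and metabolisable energy constraints are tight.
Solving gives x2 = 1.273, x3 = 0.4254.
Total cost: 0.48·1.273 + 0.17·0.4254 = 0.68336.

$0.683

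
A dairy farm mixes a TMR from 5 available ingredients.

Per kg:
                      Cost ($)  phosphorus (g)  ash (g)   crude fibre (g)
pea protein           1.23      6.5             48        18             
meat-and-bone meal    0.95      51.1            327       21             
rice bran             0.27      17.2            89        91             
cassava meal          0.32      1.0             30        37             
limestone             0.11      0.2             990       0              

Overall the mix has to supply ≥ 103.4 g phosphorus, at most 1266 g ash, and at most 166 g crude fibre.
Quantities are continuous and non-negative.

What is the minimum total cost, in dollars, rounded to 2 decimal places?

Set it up as a linear program. Let x1 = kg of pea protein, x2 = kg of meat-and-bone meal, x3 = kg of rice bran, x4 = kg of cassava meal, x5 = kg of limestone.
min 1.23x1 + 0.95x2 + 0.27x3 + 0.32x4 + 0.11x5 with:
  6.5x1 + 51.1x2 + 17.2x3 + 1x4 + 0.2x5 ≥ 103.4   (phosphorus)
  48x1 + 327x2 + 89x3 + 30x4 + 990x5 ≤ 1266   (ash)
  18x1 + 21x2 + 91x3 + 37x4 ≤ 166   (crude fibre)
  x1, x2, x3, x4, x5 ≥ 0.
The minimum-cost mix takes nothing from pea protein, cassava meal, limestone — only meat-and-bone meal, rice bran. The phosphorus and crude fibre requirements are met with equality.
Optimal quantities: meat-and-bone meal = 1.528 kg, rice bran = 1.472 kg.
Total cost: 0.95·1.528 + 0.27·1.472 = 1.8490.

$1.85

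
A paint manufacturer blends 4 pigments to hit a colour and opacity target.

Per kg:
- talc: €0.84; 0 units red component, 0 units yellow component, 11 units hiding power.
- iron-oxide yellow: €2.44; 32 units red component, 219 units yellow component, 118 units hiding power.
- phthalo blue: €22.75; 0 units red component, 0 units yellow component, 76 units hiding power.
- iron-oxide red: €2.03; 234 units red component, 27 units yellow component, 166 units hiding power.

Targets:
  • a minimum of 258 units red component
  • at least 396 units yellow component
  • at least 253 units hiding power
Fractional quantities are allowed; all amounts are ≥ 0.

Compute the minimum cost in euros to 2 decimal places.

€5.92

Treat it as an LP. Let x1 = kg of talc, x2 = kg of iron-oxide yellow, x3 = kg of phthalo blue, x4 = kg of iron-oxide red.
min 0.84x1 + 2.44x2 + 22.75x3 + 2.03x4 with:
  32x2 + 234x4 ≥ 258   (red component)
  219x2 + 27x4 ≥ 396   (yellow component)
  11x1 + 118x2 + 76x3 + 166x4 ≥ 253   (hiding power)
  x1, x2, x3, x4 ≥ 0.
The optimal basis is {iron-oxide yellow, iron-oxide red}; talc, phthalo blue drop out. There the red component and yellow component constraints are tight.
That vertex is x2 = 1.701, x4 = 0.87.
Cost = 2.44·1.701 + 2.03·0.87 = 5.9165.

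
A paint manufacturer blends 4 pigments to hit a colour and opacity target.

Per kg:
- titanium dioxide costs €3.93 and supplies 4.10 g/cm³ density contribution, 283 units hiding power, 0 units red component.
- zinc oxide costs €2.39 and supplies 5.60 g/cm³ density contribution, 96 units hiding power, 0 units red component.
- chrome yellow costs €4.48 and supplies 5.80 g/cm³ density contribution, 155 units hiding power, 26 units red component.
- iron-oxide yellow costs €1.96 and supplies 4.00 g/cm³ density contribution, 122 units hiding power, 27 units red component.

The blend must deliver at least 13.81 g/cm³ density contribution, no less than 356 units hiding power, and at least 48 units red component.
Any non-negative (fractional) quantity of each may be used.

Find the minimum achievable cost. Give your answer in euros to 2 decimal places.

Let x1 = kg of titanium dioxide, x2 = kg of zinc oxide, x3 = kg of chrome yellow, x4 = kg of iron-oxide yellow.
Minimise 3.93x1 + 2.39x2 + 4.48x3 + 1.96x4 subject to:
  4.1x1 + 5.6x2 + 5.8x3 + 4x4 ≥ 13.81   (density contribution)
  283x1 + 96x2 + 155x3 + 122x4 ≥ 356   (hiding power)
  26x3 + 27x4 ≥ 48   (red component)
  x1, x2, x3, x4 ≥ 0.
The cheapest feasible vertex uses only zinc oxide, iron-oxide yellow; titanium dioxide, chrome yellow are not used. The density contribution and hiding power requirements are met with equality.
Solving gives x2 = 0.8717, x4 = 2.232.
Cost = 2.39·0.8717 + 1.96·2.232 = 6.4581.

€6.46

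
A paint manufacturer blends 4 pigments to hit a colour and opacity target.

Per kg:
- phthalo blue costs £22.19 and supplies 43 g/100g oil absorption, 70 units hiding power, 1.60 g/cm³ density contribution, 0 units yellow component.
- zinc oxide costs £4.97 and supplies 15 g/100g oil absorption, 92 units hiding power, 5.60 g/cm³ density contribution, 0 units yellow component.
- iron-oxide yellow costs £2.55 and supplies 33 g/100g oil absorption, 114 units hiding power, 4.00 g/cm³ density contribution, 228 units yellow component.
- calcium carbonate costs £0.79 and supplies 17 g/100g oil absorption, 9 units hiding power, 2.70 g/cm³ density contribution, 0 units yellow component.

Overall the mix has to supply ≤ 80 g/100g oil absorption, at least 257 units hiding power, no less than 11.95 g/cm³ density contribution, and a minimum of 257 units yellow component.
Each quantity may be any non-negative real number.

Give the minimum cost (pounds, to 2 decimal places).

£7.56

Treat it as an LP. Let x1 = kg of phthalo blue, x2 = kg of zinc oxide, x3 = kg of iron-oxide yellow, x4 = kg of calcium carbonate.
min 22.19x1 + 4.97x2 + 2.55x3 + 0.79x4 s.t.:
  43x1 + 15x2 + 33x3 + 17x4 ≤ 80   (oil absorption)
  70x1 + 92x2 + 114x3 + 9x4 ≥ 257   (hiding power)
  1.6x1 + 5.6x2 + 4x3 + 2.7x4 ≥ 11.95   (density contribution)
  228x3 ≥ 257   (yellow component)
  x1, x2, x3, x4 ≥ 0.
The optimal basis is {zinc oxide, iron-oxide yellow, calcium carbonate}; phthalo blue drops out. The oil absorption, hiding power, density contribution requirements are met with equality.
That vertex is x2 = 0.4662, x3 = 1.818, x4 = 0.7661.
Hence cost = 4.97·0.4662 + 2.55·1.818 + 0.79·0.7661 = £7.5581.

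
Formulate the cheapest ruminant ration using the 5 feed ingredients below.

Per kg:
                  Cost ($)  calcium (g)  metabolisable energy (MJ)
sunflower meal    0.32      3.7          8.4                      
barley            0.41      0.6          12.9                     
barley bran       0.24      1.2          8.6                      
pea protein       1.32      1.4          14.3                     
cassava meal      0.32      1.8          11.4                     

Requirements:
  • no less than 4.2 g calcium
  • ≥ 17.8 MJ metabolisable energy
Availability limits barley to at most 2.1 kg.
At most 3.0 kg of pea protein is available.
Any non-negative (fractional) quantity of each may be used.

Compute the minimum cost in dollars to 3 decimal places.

Let x1 = kg of sunflower meal, x2 = kg of barley, x3 = kg of barley bran, x4 = kg of pea protein, x5 = kg of cassava meal.
Minimize 0.32x1 + 0.41x2 + 0.24x3 + 1.32x4 + 0.32x5 subject to:
  3.7x1 + 0.6x2 + 1.2x3 + 1.4x4 + 1.8x5 ≥ 4.2   (calcium)
  8.4x1 + 12.9x2 + 8.6x3 + 14.3x4 + 11.4x5 ≥ 17.8   (metabolisable energy)
  x2 ≤ 2.1
  x4 ≤ 3
  x1, x2, x3, x4, x5 ≥ 0.
At the optimum only sunflower meal, cassava meal are positive (barley, barley bran, pea protein = 0). There the calcium and metabolisable energy constraints are tight.
That vertex is x1 = 0.5854, x5 = 1.13.
Objective = 0.32·0.5854 + 0.32·1.13 = 0.54893.

$0.549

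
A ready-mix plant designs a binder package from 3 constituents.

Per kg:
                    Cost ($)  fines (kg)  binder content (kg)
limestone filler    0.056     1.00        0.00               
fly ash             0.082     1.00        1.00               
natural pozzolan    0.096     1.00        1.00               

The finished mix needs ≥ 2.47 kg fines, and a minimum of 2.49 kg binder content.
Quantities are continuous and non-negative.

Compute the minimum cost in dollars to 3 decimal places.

$0.204

Let x1 = kg of limestone filler, x2 = kg of fly ash, x3 = kg of natural pozzolan.
Minimise 0.056x1 + 0.082x2 + 0.096x3 with:
  1x1 + 1x2 + 1x3 ≥ 2.47   (fines)
  1x2 + 1x3 ≥ 2.49   (binder content)
  x1, x2, x3 ≥ 0.
The cheapest feasible vertex uses only fly ash; limestone filler, natural pozzolan are not used. Binding constraint: binder content.
That vertex is x2 = 2.49.
Hence cost = 0.082·2.49 = $0.20418.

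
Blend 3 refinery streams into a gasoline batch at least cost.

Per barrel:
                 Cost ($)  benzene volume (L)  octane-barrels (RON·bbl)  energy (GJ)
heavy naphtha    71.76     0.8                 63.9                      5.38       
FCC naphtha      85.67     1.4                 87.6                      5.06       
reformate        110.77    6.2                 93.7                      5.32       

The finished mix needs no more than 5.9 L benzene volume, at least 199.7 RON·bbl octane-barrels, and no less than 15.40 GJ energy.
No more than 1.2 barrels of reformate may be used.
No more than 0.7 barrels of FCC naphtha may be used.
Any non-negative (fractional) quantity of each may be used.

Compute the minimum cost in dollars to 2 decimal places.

$216.51

Let x1 = barrels of heavy naphtha, x2 = barrels of FCC naphtha, x3 = barrels of reformate.
Minimize 71.76x1 + 85.67x2 + 110.77x3 with:
  0.8x1 + 1.4x2 + 6.2x3 ≤ 5.9   (benzene volume)
  63.9x1 + 87.6x2 + 93.7x3 ≥ 199.7   (octane-barrels)
  5.38x1 + 5.06x2 + 5.32x3 ≥ 15.4   (energy)
  x3 ≤ 1.2
  x2 ≤ 0.7
  x1, x2, x3 ≥ 0.
At the optimum only heavy naphtha, FCC naphtha are positive (reformate = 0). The octane-barrels and energy requirements are met with equality.
So heavy naphtha = 2.2883 barrels, FCC naphtha = 0.6105 barrels.
Hence cost = 71.76·2.2883 + 85.67·0.6105 = $216.5099.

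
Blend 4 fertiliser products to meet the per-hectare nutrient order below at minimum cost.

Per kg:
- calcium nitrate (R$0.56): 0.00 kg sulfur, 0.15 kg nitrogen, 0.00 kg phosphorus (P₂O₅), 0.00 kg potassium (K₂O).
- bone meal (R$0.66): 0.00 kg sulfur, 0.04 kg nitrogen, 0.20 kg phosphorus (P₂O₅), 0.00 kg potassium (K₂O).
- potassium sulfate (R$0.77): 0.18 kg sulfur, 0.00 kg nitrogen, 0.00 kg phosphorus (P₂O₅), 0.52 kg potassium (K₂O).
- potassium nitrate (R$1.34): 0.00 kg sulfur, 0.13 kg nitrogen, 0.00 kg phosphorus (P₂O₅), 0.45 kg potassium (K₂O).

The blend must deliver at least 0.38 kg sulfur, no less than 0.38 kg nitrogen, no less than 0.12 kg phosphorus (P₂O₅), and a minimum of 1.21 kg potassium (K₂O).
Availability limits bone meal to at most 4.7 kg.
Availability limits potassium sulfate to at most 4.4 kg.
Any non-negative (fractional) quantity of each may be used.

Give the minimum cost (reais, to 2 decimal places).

R$3.52

Let x1 = kg of calcium nitrate, x2 = kg of bone meal, x3 = kg of potassium sulfate, x4 = kg of potassium nitrate.
min 0.56x1 + 0.66x2 + 0.77x3 + 1.34x4 with:
  0.18x3 ≥ 0.38   (sulfur)
  0.15x1 + 0.04x2 + 0.13x4 ≥ 0.38   (nitrogen)
  0.2x2 ≥ 0.12   (phosphorus (P₂O₅))
  0.52x3 + 0.45x4 ≥ 1.21   (potassium (K₂O))
  x2 ≤ 4.7
  x3 ≤ 4.4
  x1, x2, x3, x4 ≥ 0.
The minimum-cost mix takes nothing from potassium nitrate — only calcium nitrate, bone meal, potassium sulfate. The nitrogen, phosphorus (P₂O₅), potassium (K₂O) requirements are met with equality.
That vertex is x1 = 2.373, x2 = 0.6, x3 = 2.327.
Cost = 0.56·2.373 + 0.66·0.6 + 0.77·2.327 = 3.5167.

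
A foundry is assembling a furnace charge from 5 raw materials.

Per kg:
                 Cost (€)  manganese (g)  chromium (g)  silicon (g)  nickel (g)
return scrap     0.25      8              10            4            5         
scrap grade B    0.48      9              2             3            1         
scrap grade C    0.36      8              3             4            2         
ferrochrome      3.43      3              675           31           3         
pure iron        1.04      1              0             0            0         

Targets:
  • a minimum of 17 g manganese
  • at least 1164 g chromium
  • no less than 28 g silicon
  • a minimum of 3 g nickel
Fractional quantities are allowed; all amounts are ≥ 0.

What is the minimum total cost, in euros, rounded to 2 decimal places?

€6.21

This is a linear program. Let x1 = kg of return scrap, x2 = kg of scrap grade B, x3 = kg of scrap grade C, x4 = kg of ferrochrome, x5 = kg of pure iron.
Minimise 0.25x1 + 0.48x2 + 0.36x3 + 3.43x4 + 1.04x5 s.t.:
  8x1 + 9x2 + 8x3 + 3x4 + 1x5 ≥ 17   (manganese)
  10x1 + 2x2 + 3x3 + 675x4 ≥ 1164   (chromium)
  4x1 + 3x2 + 4x3 + 31x4 ≥ 28   (silicon)
  5x1 + 1x2 + 2x3 + 3x4 ≥ 3   (nickel)
  x1, x2, x3, x4, x5 ≥ 0.
The cheapest feasible vertex uses only return scrap, ferrochrome; scrap grade B, scrap grade C, pure iron are not used. Binding constraints: manganese and chromium.
Optimal quantities: return scrap = 1.487 kg, ferrochrome = 1.702 kg.
Total cost: 0.25·1.487 + 3.43·1.702 = 6.2096.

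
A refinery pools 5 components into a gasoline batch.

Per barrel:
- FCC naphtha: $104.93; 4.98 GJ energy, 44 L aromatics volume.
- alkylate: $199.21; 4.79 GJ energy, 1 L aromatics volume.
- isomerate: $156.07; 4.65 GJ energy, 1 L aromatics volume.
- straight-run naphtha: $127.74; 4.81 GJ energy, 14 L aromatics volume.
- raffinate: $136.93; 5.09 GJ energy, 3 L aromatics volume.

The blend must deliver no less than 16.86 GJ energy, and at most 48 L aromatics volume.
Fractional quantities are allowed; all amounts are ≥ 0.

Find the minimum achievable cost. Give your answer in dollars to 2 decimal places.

Let x1 = barrels of FCC naphtha, x2 = barrels of alkylate, x3 = barrels of isomerate, x4 = barrels of straight-run naphtha, x5 = barrels of raffinate.
min 104.93x1 + 199.21x2 + 156.07x3 + 127.74x4 + 136.93x5 s.t.:
  4.98x1 + 4.79x2 + 4.65x3 + 4.81x4 + 5.09x5 ≥ 16.86   (energy)
  44x1 + 1x2 + 1x3 + 14x4 + 3x5 ≤ 48   (aromatics volume)
  x1, x2, x3, x4, x5 ≥ 0.
At the optimum only FCC naphtha, raffinate are positive (alkylate, isomerate, straight-run naphtha = 0). Binding constraints: energy and aromatics volume.
That vertex is x1 = 0.926897, x5 = 2.40551.
Cost = 104.93·0.926897 + 136.93·2.40551 = 426.6458.

$426.65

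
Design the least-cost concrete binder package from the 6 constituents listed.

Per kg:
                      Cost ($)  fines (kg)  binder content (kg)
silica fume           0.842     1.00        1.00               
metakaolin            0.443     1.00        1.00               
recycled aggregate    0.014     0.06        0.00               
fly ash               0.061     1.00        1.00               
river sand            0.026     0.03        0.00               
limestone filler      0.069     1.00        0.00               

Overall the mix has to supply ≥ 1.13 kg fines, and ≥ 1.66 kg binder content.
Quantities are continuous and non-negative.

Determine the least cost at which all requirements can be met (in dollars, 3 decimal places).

$0.101

Treat it as an LP. Let x1 = kg of silica fume, x2 = kg of metakaolin, x3 = kg of recycled aggregate, x4 = kg of fly ash, x5 = kg of river sand, x6 = kg of limestone filler.
Minimize 0.842x1 + 0.443x2 + 0.014x3 + 0.061x4 + 0.026x5 + 0.069x6 s.t.:
  1x1 + 1x2 + 0.06x3 + 1x4 + 0.03x5 + 1x6 ≥ 1.13   (fines)
  1x1 + 1x2 + 1x4 ≥ 1.66   (binder content)
  x1, x2, x3, x4, x5, x6 ≥ 0.
At the optimum only fly ash is positive (silica fume, metakaolin, recycled aggregate, river sand, limestone filler = 0). The binder content requirement is met with equality.
So fly ash = 1.66 kg.
Hence cost = 0.061·1.66 = $0.10126.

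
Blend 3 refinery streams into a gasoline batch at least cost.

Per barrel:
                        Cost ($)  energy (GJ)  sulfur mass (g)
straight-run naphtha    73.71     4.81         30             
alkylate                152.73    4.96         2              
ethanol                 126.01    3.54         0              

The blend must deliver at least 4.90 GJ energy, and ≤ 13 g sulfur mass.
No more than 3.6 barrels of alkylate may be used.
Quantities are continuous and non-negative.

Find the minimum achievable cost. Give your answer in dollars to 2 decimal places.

$121.65

Let x1 = barrels of straight-run naphtha, x2 = barrels of alkylate, x3 = barrels of ethanol.
Minimize 73.71x1 + 152.73x2 + 126.01x3 s.t.:
  4.81x1 + 4.96x2 + 3.54x3 ≥ 4.9   (energy)
  30x1 + 2x2 ≤ 13   (sulfur mass)
  x2 ≤ 3.6
  x1, x2, x3 ≥ 0.
The minimum-cost mix takes nothing from ethanol — only straight-run naphtha, alkylate. The energy and sulfur mass requirements are met with equality.
Solving gives x1 = 0.3929, x2 = 0.6069.
Total cost: 73.71·0.3929 + 152.73·0.6069 = 121.6525.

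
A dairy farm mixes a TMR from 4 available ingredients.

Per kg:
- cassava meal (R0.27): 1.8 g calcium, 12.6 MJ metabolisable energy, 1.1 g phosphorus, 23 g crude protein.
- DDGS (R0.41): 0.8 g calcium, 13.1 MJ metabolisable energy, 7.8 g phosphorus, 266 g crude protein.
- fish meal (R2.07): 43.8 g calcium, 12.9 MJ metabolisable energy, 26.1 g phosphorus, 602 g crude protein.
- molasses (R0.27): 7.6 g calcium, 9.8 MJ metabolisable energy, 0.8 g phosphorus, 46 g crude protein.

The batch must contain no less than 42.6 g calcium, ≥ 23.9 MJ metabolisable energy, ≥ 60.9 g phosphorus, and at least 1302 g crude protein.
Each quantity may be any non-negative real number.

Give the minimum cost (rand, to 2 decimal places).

Let x1 = kg of cassava meal, x2 = kg of DDGS, x3 = kg of fish meal, x4 = kg of molasses.
min 0.27x1 + 0.41x2 + 2.07x3 + 0.27x4 subject to:
  1.8x1 + 0.8x2 + 43.8x3 + 7.6x4 ≥ 42.6   (calcium)
  12.6x1 + 13.1x2 + 12.9x3 + 9.8x4 ≥ 23.9   (metabolisable energy)
  1.1x1 + 7.8x2 + 26.1x3 + 0.8x4 ≥ 60.9   (phosphorus)
  23x1 + 266x2 + 602x3 + 46x4 ≥ 1302   (crude protein)
  x1, x2, x3, x4 ≥ 0.
The optimal basis is {DDGS, fish meal}; cassava meal, molasses drop out. The calcium and phosphorus requirements are met with equality.
Optimal quantities: DDGS = 4.85 kg, fish meal = 0.884 kg.
Total cost: 0.41·4.85 + 2.07·0.884 = 3.8184.

R3.82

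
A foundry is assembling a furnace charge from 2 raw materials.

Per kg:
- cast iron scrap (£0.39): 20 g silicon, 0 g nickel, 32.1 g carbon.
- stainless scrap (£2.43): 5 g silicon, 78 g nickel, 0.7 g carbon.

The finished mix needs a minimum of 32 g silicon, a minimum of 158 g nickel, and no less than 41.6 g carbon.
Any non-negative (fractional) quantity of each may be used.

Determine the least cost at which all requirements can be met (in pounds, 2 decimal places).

£5.41

Let x1 = kg of cast iron scrap, x2 = kg of stainless scrap.
Minimize 0.39x1 + 2.43x2 subject to:
  20x1 + 5x2 ≥ 32   (silicon)
  78x2 ≥ 158   (nickel)
  32.1x1 + 0.7x2 ≥ 41.6   (carbon)
  x1, x2 ≥ 0.
Both inputs are positive at the optimum. Binding constraints: nickel and carbon.
That vertex is x1 = 1.252, x2 = 2.026.
Cost = 0.39·1.252 + 2.43·2.026 = 5.4115.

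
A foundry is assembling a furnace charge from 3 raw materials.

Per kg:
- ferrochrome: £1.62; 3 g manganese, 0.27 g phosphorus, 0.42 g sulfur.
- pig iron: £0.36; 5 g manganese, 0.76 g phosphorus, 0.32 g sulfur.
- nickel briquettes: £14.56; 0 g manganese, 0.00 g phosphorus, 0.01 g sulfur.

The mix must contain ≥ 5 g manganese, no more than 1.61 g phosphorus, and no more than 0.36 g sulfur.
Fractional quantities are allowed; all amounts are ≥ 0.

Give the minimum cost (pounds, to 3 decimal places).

£0.360

Let x1 = kg of ferrochrome, x2 = kg of pig iron, x3 = kg of nickel briquettes.
Minimise 1.62x1 + 0.36x2 + 14.56x3 with:
  3x1 + 5x2 ≥ 5   (manganese)
  0.27x1 + 0.76x2 ≤ 1.61   (phosphorus)
  0.42x1 + 0.32x2 + 0.01x3 ≤ 0.36   (sulfur)
  x1, x2, x3 ≥ 0.
The minimum-cost mix takes nothing from ferrochrome, nickel briquettes — only pig iron. Binding constraint: manganese.
Optimal quantities: pig iron = 1 kg.
Objective = 0.36·1 = 0.36000.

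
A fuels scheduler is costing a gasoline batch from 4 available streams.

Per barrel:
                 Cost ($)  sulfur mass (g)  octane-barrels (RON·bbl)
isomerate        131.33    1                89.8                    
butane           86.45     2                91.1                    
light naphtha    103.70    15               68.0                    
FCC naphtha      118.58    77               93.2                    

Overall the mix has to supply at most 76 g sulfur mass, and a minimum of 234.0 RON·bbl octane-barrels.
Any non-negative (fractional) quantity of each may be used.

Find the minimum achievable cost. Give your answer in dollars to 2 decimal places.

$222.06

Let x1 = barrels of isomerate, x2 = barrels of butane, x3 = barrels of light naphtha, x4 = barrels of FCC naphtha.
Minimise 131.33x1 + 86.45x2 + 103.7x3 + 118.58x4 with:
  1x1 + 2x2 + 15x3 + 77x4 ≤ 76   (sulfur mass)
  89.8x1 + 91.1x2 + 68x3 + 93.2x4 ≥ 234   (octane-barrels)
  x1, x2, x3, x4 ≥ 0.
At the optimum only butane is positive (isomerate, light naphtha, FCC naphtha = 0). The octane-barrels requirement is met with equality.
Solving gives x2 = 2.5686.
Objective = 86.45·2.5686 = 222.0555.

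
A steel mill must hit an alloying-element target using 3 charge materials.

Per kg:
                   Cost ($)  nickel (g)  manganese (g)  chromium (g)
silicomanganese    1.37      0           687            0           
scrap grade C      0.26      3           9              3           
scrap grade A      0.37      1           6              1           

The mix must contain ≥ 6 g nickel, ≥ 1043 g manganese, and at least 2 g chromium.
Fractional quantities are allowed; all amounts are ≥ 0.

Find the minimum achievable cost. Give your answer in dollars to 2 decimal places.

Let x1 = kg of silicomanganese, x2 = kg of scrap grade C, x3 = kg of scrap grade A.
Minimize 1.37x1 + 0.26x2 + 0.37x3 with:
  3x2 + 1x3 ≥ 6   (nickel)
  687x1 + 9x2 + 6x3 ≥ 1043   (manganese)
  3x2 + 1x3 ≥ 2   (chromium)
  x1, x2, x3 ≥ 0.
The optimal basis is {silicomanganese, scrap grade C}; scrap grade A drops out. Binding constraints: nickel and manganese.
Solving gives x1 = 1.492, x2 = 2.
Objective = 1.37·1.492 + 0.26·2 = 2.5640.

$2.56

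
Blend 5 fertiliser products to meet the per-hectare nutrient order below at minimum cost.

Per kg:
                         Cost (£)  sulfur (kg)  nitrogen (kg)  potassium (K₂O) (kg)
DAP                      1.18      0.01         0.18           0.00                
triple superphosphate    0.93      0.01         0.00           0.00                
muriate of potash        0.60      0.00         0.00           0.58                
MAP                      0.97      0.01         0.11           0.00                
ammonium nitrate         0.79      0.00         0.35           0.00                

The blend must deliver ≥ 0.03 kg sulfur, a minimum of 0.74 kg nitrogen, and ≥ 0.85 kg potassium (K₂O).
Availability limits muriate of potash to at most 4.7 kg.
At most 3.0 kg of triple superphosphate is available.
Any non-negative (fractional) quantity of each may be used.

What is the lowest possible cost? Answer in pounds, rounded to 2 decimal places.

£4.71

This is a linear program. Let x1 = kg of DAP, x2 = kg of triple superphosphate, x3 = kg of muriate of potash, x4 = kg of MAP, x5 = kg of ammonium nitrate.
min 1.18x1 + 0.93x2 + 0.6x3 + 0.97x4 + 0.79x5 with:
  0.01x1 + 0.01x2 + 0.01x4 ≥ 0.03   (sulfur)
  0.18x1 + 0.11x4 + 0.35x5 ≥ 0.74   (nitrogen)
  0.58x3 ≥ 0.85   (potassium (K₂O))
  x3 ≤ 4.7
  x2 ≤ 3
  x1, x2, x3, x4, x5 ≥ 0.
The optimal basis is {muriate of potash, MAP, ammonium nitrate}; DAP, triple superphosphate drop out. Binding constraints: sulfur, nitrogen, potassium (K₂O).
Solving gives x3 = 1.466, x4 = 3, x5 = 1.171.
Objective = 0.6·1.466 + 0.97·3 + 0.79·1.171 = 4.7147.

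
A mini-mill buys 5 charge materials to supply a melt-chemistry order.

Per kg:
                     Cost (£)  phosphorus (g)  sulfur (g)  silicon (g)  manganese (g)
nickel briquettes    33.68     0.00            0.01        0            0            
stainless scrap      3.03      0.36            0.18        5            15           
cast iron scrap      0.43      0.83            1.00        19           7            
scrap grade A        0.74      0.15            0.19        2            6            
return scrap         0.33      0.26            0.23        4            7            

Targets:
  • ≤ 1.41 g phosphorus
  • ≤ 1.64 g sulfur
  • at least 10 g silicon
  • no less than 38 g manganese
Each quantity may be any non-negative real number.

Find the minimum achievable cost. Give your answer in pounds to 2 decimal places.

Let x1 = kg of nickel briquettes, x2 = kg of stainless scrap, x3 = kg of cast iron scrap, x4 = kg of scrap grade A, x5 = kg of return scrap.
min 33.68x1 + 3.03x2 + 0.43x3 + 0.74x4 + 0.33x5 s.t.:
  0.36x2 + 0.83x3 + 0.15x4 + 0.26x5 ≤ 1.41   (phosphorus)
  0.01x1 + 0.18x2 + 1x3 + 0.19x4 + 0.23x5 ≤ 1.64   (sulfur)
  5x2 + 19x3 + 2x4 + 4x5 ≥ 10   (silicon)
  15x2 + 7x3 + 6x4 + 7x5 ≥ 38   (manganese)
  x1, x2, x3, x4, x5 ≥ 0.
The cheapest feasible vertex uses only scrap grade A, return scrap; nickel briquettes, stainless scrap, cast iron scrap are not used. The phosphorus and manganese requirements are met with equality.
Solving gives x4 = 0.01961, x5 = 5.412.
Cost = 0.74·0.01961 + 0.33·5.412 = 1.8005.

£1.80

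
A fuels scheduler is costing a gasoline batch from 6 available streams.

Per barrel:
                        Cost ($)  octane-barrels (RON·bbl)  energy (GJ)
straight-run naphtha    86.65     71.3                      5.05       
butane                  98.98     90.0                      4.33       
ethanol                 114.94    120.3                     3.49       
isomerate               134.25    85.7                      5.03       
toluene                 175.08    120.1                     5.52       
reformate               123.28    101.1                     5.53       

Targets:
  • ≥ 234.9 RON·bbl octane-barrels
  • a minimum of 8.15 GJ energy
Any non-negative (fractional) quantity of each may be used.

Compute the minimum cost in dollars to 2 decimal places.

Let x1 = barrels of straight-run naphtha, x2 = barrels of butane, x3 = barrels of ethanol, x4 = barrels of isomerate, x5 = barrels of toluene, x6 = barrels of reformate.
Minimize 86.65x1 + 98.98x2 + 114.94x3 + 134.25x4 + 175.08x5 + 123.28x6 with:
  71.3x1 + 90x2 + 120.3x3 + 85.7x4 + 120.1x5 + 101.1x6 ≥ 234.9   (octane-barrels)
  5.05x1 + 4.33x2 + 3.49x3 + 5.03x4 + 5.52x5 + 5.53x6 ≥ 8.15   (energy)
  x1, x2, x3, x4, x5, x6 ≥ 0.
At the optimum only straight-run naphtha, ethanol are positive (butane, isomerate, toluene, reformate = 0). There the octane-barrels and energy constraints are tight.
Solving gives x1 = 0.447878, x3 = 1.68717.
Cost = 86.65·0.447878 + 114.94·1.68717 = 232.7319.

$232.73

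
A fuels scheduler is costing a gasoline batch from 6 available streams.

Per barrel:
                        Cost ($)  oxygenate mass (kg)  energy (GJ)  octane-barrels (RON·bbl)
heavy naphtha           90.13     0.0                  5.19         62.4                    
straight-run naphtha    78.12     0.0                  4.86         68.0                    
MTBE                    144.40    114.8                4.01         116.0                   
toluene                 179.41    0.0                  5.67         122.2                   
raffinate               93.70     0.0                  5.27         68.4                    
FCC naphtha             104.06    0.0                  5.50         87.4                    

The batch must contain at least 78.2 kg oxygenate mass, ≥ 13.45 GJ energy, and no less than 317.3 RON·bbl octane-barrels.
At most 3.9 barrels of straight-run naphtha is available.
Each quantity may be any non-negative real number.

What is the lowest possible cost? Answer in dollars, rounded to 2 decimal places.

$372.11

Let x1 = barrels of heavy naphtha, x2 = barrels of straight-run naphtha, x3 = barrels of MTBE, x4 = barrels of toluene, x5 = barrels of raffinate, x6 = barrels of FCC naphtha.
min 90.13x1 + 78.12x2 + 144.4x3 + 179.41x4 + 93.7x5 + 104.06x6 s.t.:
  114.8x3 ≥ 78.2   (oxygenate mass)
  5.19x1 + 4.86x2 + 4.01x3 + 5.67x4 + 5.27x5 + 5.5x6 ≥ 13.45   (energy)
  62.4x1 + 68x2 + 116x3 + 122.2x4 + 68.4x5 + 87.4x6 ≥ 317.3   (octane-barrels)
  x2 ≤ 3.9
  x1, x2, x3, x4, x5, x6 ≥ 0.
The minimum-cost mix takes nothing from heavy naphtha, toluene, raffinate, FCC naphtha — only straight-run naphtha, MTBE. There the oxygenate mass and octane-barrels constraints are tight.
Optimal quantities: straight-run naphtha = 3.5042 barrels, MTBE = 0.68118 barrels.
Hence cost = 78.12·3.5042 + 144.4·0.68118 = $372.1105.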